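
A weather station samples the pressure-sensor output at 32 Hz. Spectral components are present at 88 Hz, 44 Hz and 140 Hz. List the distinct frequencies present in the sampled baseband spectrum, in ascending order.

8 Hz, 12 Hz

fs/2 = 16 Hz.
88 Hz mod fs = 24 Hz.
24 Hz > fs/2 = 16 Hz, folds to fs − 24 Hz = 8 Hz.
44 Hz mod fs = 12 Hz.
12 Hz ≤ fs/2 = 16 Hz, appears at 12 Hz.
140 Hz mod fs = 12 Hz.
12 Hz ≤ fs/2 = 16 Hz, appears at 12 Hz.
Distinct values: {8 Hz, 12 Hz}.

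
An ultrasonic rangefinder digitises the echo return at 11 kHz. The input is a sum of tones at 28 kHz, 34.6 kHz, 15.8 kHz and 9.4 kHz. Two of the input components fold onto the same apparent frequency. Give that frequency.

1.6 kHz

fs/2 = 5.5 kHz.
28 kHz mod fs = 6 kHz.
6 kHz > fs/2 = 5.5 kHz, folds to fs − 6 kHz = 5 kHz.
34.6 kHz mod fs = 1.6 kHz.
1.6 kHz ≤ fs/2 = 5.5 kHz, appears at 1.6 kHz.
15.8 kHz mod fs = 4.8 kHz.
4.8 kHz ≤ fs/2 = 5.5 kHz, appears at 4.8 kHz.
9.4 kHz > fs/2 = 5.5 kHz, folds to fs − 9.4 kHz = 1.6 kHz.
9.4 kHz and 34.6 kHz both map to 1.6 kHz.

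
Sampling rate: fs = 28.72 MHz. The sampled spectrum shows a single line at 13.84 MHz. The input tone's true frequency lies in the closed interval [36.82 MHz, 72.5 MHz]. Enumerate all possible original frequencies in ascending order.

Frequencies that alias to 13.84 MHz are k·fs ± 13.84 MHz for integer k ≥ 0.
k=0: 13.84 MHz.
k=1: 14.88 MHz, 42.56 MHz.
k=2: 43.6 MHz, 71.28 MHz.
k=3: 72.32 MHz, 100 MHz.
k=4: 101.04 MHz, 128.72 MHz.
Within [36.82 MHz, 72.5 MHz]: 42.56 MHz, 43.6 MHz, 71.28 MHz, 72.32 MHz.

42.56 MHz, 43.6 MHz, 71.28 MHz, 72.32 MHz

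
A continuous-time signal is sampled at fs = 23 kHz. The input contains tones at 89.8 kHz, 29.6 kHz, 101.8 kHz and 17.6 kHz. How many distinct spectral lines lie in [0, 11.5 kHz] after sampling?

4

fs/2 = 11.5 kHz.
89.8 kHz mod fs = 20.8 kHz.
20.8 kHz > fs/2 = 11.5 kHz, folds to fs − 20.8 kHz = 2.2 kHz.
29.6 kHz mod fs = 6.6 kHz.
6.6 kHz ≤ fs/2 = 11.5 kHz, appears at 6.6 kHz.
101.8 kHz mod fs = 9.8 kHz.
9.8 kHz ≤ fs/2 = 11.5 kHz, appears at 9.8 kHz.
17.6 kHz > fs/2 = 11.5 kHz, folds to fs − 17.6 kHz = 5.4 kHz.
Distinct values: {2.2 kHz, 5.4 kHz, 6.6 kHz, 9.8 kHz} → 4.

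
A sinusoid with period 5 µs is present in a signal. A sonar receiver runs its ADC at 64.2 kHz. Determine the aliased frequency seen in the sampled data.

7.4 kHz

T = 5 µs → f = 1/T = 200 kHz.
200 kHz mod fs = 7.4 kHz.
7.4 kHz ≤ fs/2 = 32.1 kHz, appears at 7.4 kHz.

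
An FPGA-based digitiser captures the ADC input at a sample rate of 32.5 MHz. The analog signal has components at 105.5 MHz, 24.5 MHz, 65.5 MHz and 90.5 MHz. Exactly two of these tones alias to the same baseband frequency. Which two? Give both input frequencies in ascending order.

fs/2 = 16.25 MHz.
105.5 MHz mod fs = 8 MHz.
8 MHz ≤ fs/2 = 16.25 MHz, appears at 8 MHz.
24.5 MHz > fs/2 = 16.25 MHz, folds to fs − 24.5 MHz = 8 MHz.
65.5 MHz mod fs = 0.5 MHz.
0.5 MHz ≤ fs/2 = 16.25 MHz, appears at 0.5 MHz.
90.5 MHz mod fs = 25.5 MHz.
25.5 MHz > fs/2 = 16.25 MHz, folds to fs − 25.5 MHz = 7 MHz.
24.5 MHz and 105.5 MHz both map to 8 MHz.

24.5 MHz, 105.5 MHz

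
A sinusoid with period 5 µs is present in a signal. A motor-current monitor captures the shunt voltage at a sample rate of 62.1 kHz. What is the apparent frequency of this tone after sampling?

T = 5 µs → f = 1/T = 200 kHz.
200 kHz mod fs = 13.7 kHz.
13.7 kHz ≤ fs/2 = 31.05 kHz, appears at 13.7 kHz.

13.7 kHz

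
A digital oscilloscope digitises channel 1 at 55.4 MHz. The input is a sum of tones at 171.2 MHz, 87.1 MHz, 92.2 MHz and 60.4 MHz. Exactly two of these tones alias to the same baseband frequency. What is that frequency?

fs/2 = 27.7 MHz.
171.2 MHz mod fs = 5 MHz.
5 MHz ≤ fs/2 = 27.7 MHz, appears at 5 MHz.
87.1 MHz mod fs = 31.7 MHz.
31.7 MHz > fs/2 = 27.7 MHz, folds to fs − 31.7 MHz = 23.7 MHz.
92.2 MHz mod fs = 36.8 MHz.
36.8 MHz > fs/2 = 27.7 MHz, folds to fs − 36.8 MHz = 18.6 MHz.
60.4 MHz mod fs = 5 MHz.
5 MHz ≤ fs/2 = 27.7 MHz, appears at 5 MHz.
60.4 MHz and 171.2 MHz both map to 5 MHz.

5 MHz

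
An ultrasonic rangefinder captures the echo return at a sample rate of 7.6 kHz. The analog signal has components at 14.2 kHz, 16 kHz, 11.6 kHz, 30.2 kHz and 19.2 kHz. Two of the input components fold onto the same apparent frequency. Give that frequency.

3.6 kHz

fs/2 = 3.8 kHz.
14.2 kHz mod fs = 6.6 kHz.
6.6 kHz > fs/2 = 3.8 kHz, folds to fs − 6.6 kHz = 1 kHz.
16 kHz mod fs = 0.8 kHz.
0.8 kHz ≤ fs/2 = 3.8 kHz, appears at 0.8 kHz.
11.6 kHz mod fs = 4 kHz.
4 kHz > fs/2 = 3.8 kHz, folds to fs − 4 kHz = 3.6 kHz.
30.2 kHz mod fs = 7.4 kHz.
7.4 kHz > fs/2 = 3.8 kHz, folds to fs − 7.4 kHz = 0.2 kHz.
19.2 kHz mod fs = 4 kHz.
4 kHz > fs/2 = 3.8 kHz, folds to fs − 4 kHz = 3.6 kHz.
11.6 kHz and 19.2 kHz both map to 3.6 kHz.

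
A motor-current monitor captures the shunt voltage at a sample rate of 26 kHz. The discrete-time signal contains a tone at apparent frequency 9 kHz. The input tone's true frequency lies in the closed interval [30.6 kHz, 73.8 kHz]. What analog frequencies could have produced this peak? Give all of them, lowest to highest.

Frequencies that alias to 9 kHz are k·fs ± 9 kHz for integer k ≥ 0.
k=0: 9 kHz.
k=1: 17 kHz, 35 kHz.
k=2: 43 kHz, 61 kHz.
k=3: 69 kHz, 87 kHz.
k=4: 95 kHz, 113 kHz.
Within [30.6 kHz, 73.8 kHz]: 35 kHz, 43 kHz, 61 kHz, 69 kHz.

35 kHz, 43 kHz, 61 kHz, 69 kHz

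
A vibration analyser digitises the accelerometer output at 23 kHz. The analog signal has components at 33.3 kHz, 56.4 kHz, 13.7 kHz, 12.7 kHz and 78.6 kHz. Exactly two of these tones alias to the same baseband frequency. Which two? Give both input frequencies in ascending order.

12.7 kHz, 33.3 kHz

fs/2 = 11.5 kHz.
33.3 kHz mod fs = 10.3 kHz.
10.3 kHz ≤ fs/2 = 11.5 kHz, appears at 10.3 kHz.
56.4 kHz mod fs = 10.4 kHz.
10.4 kHz ≤ fs/2 = 11.5 kHz, appears at 10.4 kHz.
13.7 kHz > fs/2 = 11.5 kHz, folds to fs − 13.7 kHz = 9.3 kHz.
12.7 kHz > fs/2 = 11.5 kHz, folds to fs − 12.7 kHz = 10.3 kHz.
78.6 kHz mod fs = 9.6 kHz.
9.6 kHz ≤ fs/2 = 11.5 kHz, appears at 9.6 kHz.
12.7 kHz and 33.3 kHz both map to 10.3 kHz.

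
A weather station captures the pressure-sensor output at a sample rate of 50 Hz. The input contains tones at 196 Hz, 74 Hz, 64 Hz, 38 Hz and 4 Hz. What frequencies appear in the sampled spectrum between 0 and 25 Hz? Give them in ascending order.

4 Hz, 12 Hz, 14 Hz, 24 Hz

fs/2 = 25 Hz.
196 Hz mod fs = 46 Hz.
46 Hz > fs/2 = 25 Hz, folds to fs − 46 Hz = 4 Hz.
74 Hz mod fs = 24 Hz.
24 Hz ≤ fs/2 = 25 Hz, appears at 24 Hz.
64 Hz mod fs = 14 Hz.
14 Hz ≤ fs/2 = 25 Hz, appears at 14 Hz.
38 Hz > fs/2 = 25 Hz, folds to fs − 38 Hz = 12 Hz.
4 Hz ≤ fs/2 = 25 Hz, passes unchanged.
Distinct values: {4 Hz, 12 Hz, 14 Hz, 24 Hz}.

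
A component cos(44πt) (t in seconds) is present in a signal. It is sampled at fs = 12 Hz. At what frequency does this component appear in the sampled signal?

ω = 44π rad/s → f = ω/(2π) = 22 Hz.
22 Hz mod fs = 10 Hz.
10 Hz > fs/2 = 6 Hz, folds to fs − 10 Hz = 2 Hz.

2 Hz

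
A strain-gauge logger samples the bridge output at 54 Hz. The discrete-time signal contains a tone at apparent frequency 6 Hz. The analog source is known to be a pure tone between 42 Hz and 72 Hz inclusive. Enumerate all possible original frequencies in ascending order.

48 Hz, 60 Hz

Frequencies that alias to 6 Hz are k·fs ± 6 Hz for integer k ≥ 0.
k=0: 6 Hz.
k=1: 48 Hz, 60 Hz.
k=2: 102 Hz, 114 Hz.
Within [42 Hz, 72 Hz]: 48 Hz, 60 Hz.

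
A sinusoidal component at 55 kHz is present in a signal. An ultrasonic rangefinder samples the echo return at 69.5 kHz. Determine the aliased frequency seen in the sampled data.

55 kHz > fs/2 = 34.75 kHz, folds to fs − 55 kHz = 14.5 kHz.

14.5 kHz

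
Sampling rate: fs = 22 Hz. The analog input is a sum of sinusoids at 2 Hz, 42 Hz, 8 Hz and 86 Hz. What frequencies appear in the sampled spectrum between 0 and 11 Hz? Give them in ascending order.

fs/2 = 11 Hz.
2 Hz ≤ fs/2 = 11 Hz, passes unchanged.
42 Hz mod fs = 20 Hz.
20 Hz > fs/2 = 11 Hz, folds to fs − 20 Hz = 2 Hz.
8 Hz ≤ fs/2 = 11 Hz, passes unchanged.
86 Hz mod fs = 20 Hz.
20 Hz > fs/2 = 11 Hz, folds to fs − 20 Hz = 2 Hz.
Distinct values: {2 Hz, 8 Hz}.

2 Hz, 8 Hz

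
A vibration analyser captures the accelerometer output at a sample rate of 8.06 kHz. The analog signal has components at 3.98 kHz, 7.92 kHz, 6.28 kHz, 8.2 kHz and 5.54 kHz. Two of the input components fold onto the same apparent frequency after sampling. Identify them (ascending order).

7.92 kHz, 8.2 kHz

fs/2 = 4.03 kHz.
3.98 kHz ≤ fs/2 = 4.03 kHz, passes unchanged.
7.92 kHz > fs/2 = 4.03 kHz, folds to fs − 7.92 kHz = 0.14 kHz.
6.28 kHz > fs/2 = 4.03 kHz, folds to fs − 6.28 kHz = 1.78 kHz.
8.2 kHz mod fs = 0.14 kHz.
0.14 kHz ≤ fs/2 = 4.03 kHz, appears at 0.14 kHz.
5.54 kHz > fs/2 = 4.03 kHz, folds to fs − 5.54 kHz = 2.52 kHz.
7.92 kHz and 8.2 kHz both map to 0.14 kHz.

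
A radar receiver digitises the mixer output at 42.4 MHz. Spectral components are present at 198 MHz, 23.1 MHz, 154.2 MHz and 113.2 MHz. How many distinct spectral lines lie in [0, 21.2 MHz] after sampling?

fs/2 = 21.2 MHz.
198 MHz mod fs = 28.4 MHz.
28.4 MHz > fs/2 = 21.2 MHz, folds to fs − 28.4 MHz = 14 MHz.
23.1 MHz > fs/2 = 21.2 MHz, folds to fs − 23.1 MHz = 19.3 MHz.
154.2 MHz mod fs = 27 MHz.
27 MHz > fs/2 = 21.2 MHz, folds to fs − 27 MHz = 15.4 MHz.
113.2 MHz mod fs = 28.4 MHz.
28.4 MHz > fs/2 = 21.2 MHz, folds to fs − 28.4 MHz = 14 MHz.
Distinct values: {14 MHz, 15.4 MHz, 19.3 MHz} → 3.

3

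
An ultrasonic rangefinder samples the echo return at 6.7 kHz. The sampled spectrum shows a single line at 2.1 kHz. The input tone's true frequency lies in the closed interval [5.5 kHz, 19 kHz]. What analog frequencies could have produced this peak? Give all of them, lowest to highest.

8.8 kHz, 11.3 kHz, 15.5 kHz, 18 kHz

Frequencies that alias to 2.1 kHz are k·fs ± 2.1 kHz for integer k ≥ 0.
k=0: 2.1 kHz.
k=1: 4.6 kHz, 8.8 kHz.
k=2: 11.3 kHz, 15.5 kHz.
k=3: 18 kHz, 22.2 kHz.
k=4: 24.7 kHz, 28.9 kHz.
Within [5.5 kHz, 19 kHz]: 8.8 kHz, 11.3 kHz, 15.5 kHz, 18 kHz.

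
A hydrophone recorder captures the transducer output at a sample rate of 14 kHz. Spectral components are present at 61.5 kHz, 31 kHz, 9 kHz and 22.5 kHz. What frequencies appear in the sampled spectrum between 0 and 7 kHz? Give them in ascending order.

fs/2 = 7 kHz.
61.5 kHz mod fs = 5.5 kHz.
5.5 kHz ≤ fs/2 = 7 kHz, appears at 5.5 kHz.
31 kHz mod fs = 3 kHz.
3 kHz ≤ fs/2 = 7 kHz, appears at 3 kHz.
9 kHz > fs/2 = 7 kHz, folds to fs − 9 kHz = 5 kHz.
22.5 kHz mod fs = 8.5 kHz.
8.5 kHz > fs/2 = 7 kHz, folds to fs − 8.5 kHz = 5.5 kHz.
Distinct values: {3 kHz, 5 kHz, 5.5 kHz}.

3 kHz, 5 kHz, 5.5 kHz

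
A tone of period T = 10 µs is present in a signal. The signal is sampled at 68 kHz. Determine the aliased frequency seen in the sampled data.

T = 10 µs → f = 1/T = 100 kHz.
100 kHz mod fs = 32 kHz.
32 kHz ≤ fs/2 = 34 kHz, appears at 32 kHz.

32 kHz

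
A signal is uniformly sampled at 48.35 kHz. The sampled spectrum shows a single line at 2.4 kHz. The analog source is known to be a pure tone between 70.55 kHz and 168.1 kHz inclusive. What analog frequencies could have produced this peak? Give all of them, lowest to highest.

94.3 kHz, 99.1 kHz, 142.65 kHz, 147.45 kHz

Frequencies that alias to 2.4 kHz are k·fs ± 2.4 kHz for integer k ≥ 0.
k=0: 2.4 kHz.
k=1: 45.95 kHz, 50.75 kHz.
k=2: 94.3 kHz, 99.1 kHz.
k=3: 142.65 kHz, 147.45 kHz.
k=4: 191 kHz, 195.8 kHz.
Within [70.55 kHz, 168.1 kHz]: 94.3 kHz, 99.1 kHz, 142.65 kHz, 147.45 kHz.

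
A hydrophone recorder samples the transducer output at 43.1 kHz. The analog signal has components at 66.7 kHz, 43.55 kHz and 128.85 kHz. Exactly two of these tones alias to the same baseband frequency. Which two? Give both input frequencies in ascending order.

fs/2 = 21.55 kHz.
66.7 kHz mod fs = 23.6 kHz.
23.6 kHz > fs/2 = 21.55 kHz, folds to fs − 23.6 kHz = 19.5 kHz.
43.55 kHz mod fs = 0.45 kHz.
0.45 kHz ≤ fs/2 = 21.55 kHz, appears at 0.45 kHz.
128.85 kHz mod fs = 42.65 kHz.
42.65 kHz > fs/2 = 21.55 kHz, folds to fs − 42.65 kHz = 0.45 kHz.
43.55 kHz and 128.85 kHz both map to 0.45 kHz.

43.55 kHz, 128.85 kHz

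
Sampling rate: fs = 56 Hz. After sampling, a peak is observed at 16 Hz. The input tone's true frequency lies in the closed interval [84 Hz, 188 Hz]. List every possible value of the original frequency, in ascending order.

96 Hz, 128 Hz, 152 Hz, 184 Hz

Frequencies that alias to 16 Hz are k·fs ± 16 Hz for integer k ≥ 0.
k=0: 16 Hz.
k=1: 40 Hz, 72 Hz.
k=2: 96 Hz, 128 Hz.
k=3: 152 Hz, 184 Hz.
k=4: 208 Hz, 240 Hz.
Within [84 Hz, 188 Hz]: 96 Hz, 128 Hz, 152 Hz, 184 Hz.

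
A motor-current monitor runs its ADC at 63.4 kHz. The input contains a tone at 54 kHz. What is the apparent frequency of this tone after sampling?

9.4 kHz

54 kHz > fs/2 = 31.7 kHz, folds to fs − 54 kHz = 9.4 kHz.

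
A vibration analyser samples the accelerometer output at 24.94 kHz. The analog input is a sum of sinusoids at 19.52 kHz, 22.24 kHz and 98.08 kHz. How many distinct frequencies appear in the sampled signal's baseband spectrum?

fs/2 = 12.47 kHz.
19.52 kHz > fs/2 = 12.47 kHz, folds to fs − 19.52 kHz = 5.42 kHz.
22.24 kHz > fs/2 = 12.47 kHz, folds to fs − 22.24 kHz = 2.7 kHz.
98.08 kHz mod fs = 23.26 kHz.
23.26 kHz > fs/2 = 12.47 kHz, folds to fs − 23.26 kHz = 1.68 kHz.
Distinct values: {1.68 kHz, 2.7 kHz, 5.42 kHz} → 3.

3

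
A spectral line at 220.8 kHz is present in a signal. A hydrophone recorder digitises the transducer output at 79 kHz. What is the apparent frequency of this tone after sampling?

220.8 kHz mod fs = 62.8 kHz.
62.8 kHz > fs/2 = 39.5 kHz, folds to fs − 62.8 kHz = 16.2 kHz.

16.2 kHz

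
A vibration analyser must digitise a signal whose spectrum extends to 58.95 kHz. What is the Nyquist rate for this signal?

117.9 kHz

Nyquist rate = 2 × 58.95 kHz = 117.9 kHz.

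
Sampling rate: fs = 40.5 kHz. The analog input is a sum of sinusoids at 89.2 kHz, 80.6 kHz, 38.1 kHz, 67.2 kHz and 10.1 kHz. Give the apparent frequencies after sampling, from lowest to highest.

0.4 kHz, 2.4 kHz, 8.2 kHz, 10.1 kHz, 13.8 kHz

fs/2 = 20.25 kHz.
89.2 kHz mod fs = 8.2 kHz.
8.2 kHz ≤ fs/2 = 20.25 kHz, appears at 8.2 kHz.
80.6 kHz mod fs = 40.1 kHz.
40.1 kHz > fs/2 = 20.25 kHz, folds to fs − 40.1 kHz = 0.4 kHz.
38.1 kHz > fs/2 = 20.25 kHz, folds to fs − 38.1 kHz = 2.4 kHz.
67.2 kHz mod fs = 26.7 kHz.
26.7 kHz > fs/2 = 20.25 kHz, folds to fs − 26.7 kHz = 13.8 kHz.
10.1 kHz ≤ fs/2 = 20.25 kHz, passes unchanged.
Distinct values: {0.4 kHz, 2.4 kHz, 8.2 kHz, 10.1 kHz, 13.8 kHz}.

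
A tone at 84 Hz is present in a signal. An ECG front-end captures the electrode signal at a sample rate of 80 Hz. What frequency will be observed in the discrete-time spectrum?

4 Hz

84 Hz mod fs = 4 Hz.
4 Hz ≤ fs/2 = 40 Hz, appears at 4 Hz.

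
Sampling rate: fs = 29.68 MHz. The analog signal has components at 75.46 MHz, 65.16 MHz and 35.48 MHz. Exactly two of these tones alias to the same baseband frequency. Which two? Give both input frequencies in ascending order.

35.48 MHz, 65.16 MHz

fs/2 = 14.84 MHz.
75.46 MHz mod fs = 16.1 MHz.
16.1 MHz > fs/2 = 14.84 MHz, folds to fs − 16.1 MHz = 13.58 MHz.
65.16 MHz mod fs = 5.8 MHz.
5.8 MHz ≤ fs/2 = 14.84 MHz, appears at 5.8 MHz.
35.48 MHz mod fs = 5.8 MHz.
5.8 MHz ≤ fs/2 = 14.84 MHz, appears at 5.8 MHz.
35.48 MHz and 65.16 MHz both map to 5.8 MHz.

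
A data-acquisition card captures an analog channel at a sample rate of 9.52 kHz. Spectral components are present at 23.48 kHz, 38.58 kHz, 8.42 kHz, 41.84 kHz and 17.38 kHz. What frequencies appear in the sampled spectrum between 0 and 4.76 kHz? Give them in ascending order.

0.5 kHz, 1.1 kHz, 1.66 kHz, 3.76 kHz, 4.44 kHz

fs/2 = 4.76 kHz.
23.48 kHz mod fs = 4.44 kHz.
4.44 kHz ≤ fs/2 = 4.76 kHz, appears at 4.44 kHz.
38.58 kHz mod fs = 0.5 kHz.
0.5 kHz ≤ fs/2 = 4.76 kHz, appears at 0.5 kHz.
8.42 kHz > fs/2 = 4.76 kHz, folds to fs − 8.42 kHz = 1.1 kHz.
41.84 kHz mod fs = 3.76 kHz.
3.76 kHz ≤ fs/2 = 4.76 kHz, appears at 3.76 kHz.
17.38 kHz mod fs = 7.86 kHz.
7.86 kHz > fs/2 = 4.76 kHz, folds to fs − 7.86 kHz = 1.66 kHz.
Distinct values: {0.5 kHz, 1.1 kHz, 1.66 kHz, 3.76 kHz, 4.44 kHz}.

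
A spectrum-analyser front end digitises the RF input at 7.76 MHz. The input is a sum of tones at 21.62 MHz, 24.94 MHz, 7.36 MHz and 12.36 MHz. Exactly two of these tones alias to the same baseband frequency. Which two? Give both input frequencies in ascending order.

fs/2 = 3.88 MHz.
21.62 MHz mod fs = 6.1 MHz.
6.1 MHz > fs/2 = 3.88 MHz, folds to fs − 6.1 MHz = 1.66 MHz.
24.94 MHz mod fs = 1.66 MHz.
1.66 MHz ≤ fs/2 = 3.88 MHz, appears at 1.66 MHz.
7.36 MHz > fs/2 = 3.88 MHz, folds to fs − 7.36 MHz = 0.4 MHz.
12.36 MHz mod fs = 4.6 MHz.
4.6 MHz > fs/2 = 3.88 MHz, folds to fs − 4.6 MHz = 3.16 MHz.
21.62 MHz and 24.94 MHz both map to 1.66 MHz.

21.62 MHz, 24.94 MHz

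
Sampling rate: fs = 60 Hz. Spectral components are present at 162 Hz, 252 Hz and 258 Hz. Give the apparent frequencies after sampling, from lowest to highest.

12 Hz, 18 Hz

fs/2 = 30 Hz.
162 Hz mod fs = 42 Hz.
42 Hz > fs/2 = 30 Hz, folds to fs − 42 Hz = 18 Hz.
252 Hz mod fs = 12 Hz.
12 Hz ≤ fs/2 = 30 Hz, appears at 12 Hz.
258 Hz mod fs = 18 Hz.
18 Hz ≤ fs/2 = 30 Hz, appears at 18 Hz.
Distinct values: {12 Hz, 18 Hz}.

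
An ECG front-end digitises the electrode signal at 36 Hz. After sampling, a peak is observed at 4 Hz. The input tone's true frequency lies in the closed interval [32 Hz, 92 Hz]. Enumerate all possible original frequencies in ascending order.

Frequencies that alias to 4 Hz are k·fs ± 4 Hz for integer k ≥ 0.
k=0: 4 Hz.
k=1: 32 Hz, 40 Hz.
k=2: 68 Hz, 76 Hz.
k=3: 104 Hz, 112 Hz.
Within [32 Hz, 92 Hz]: 32 Hz, 40 Hz, 68 Hz, 76 Hz.

32 Hz, 40 Hz, 68 Hz, 76 Hz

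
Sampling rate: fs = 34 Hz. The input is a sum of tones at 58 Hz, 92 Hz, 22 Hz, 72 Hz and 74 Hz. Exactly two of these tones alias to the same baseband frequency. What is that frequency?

fs/2 = 17 Hz.
58 Hz mod fs = 24 Hz.
24 Hz > fs/2 = 17 Hz, folds to fs − 24 Hz = 10 Hz.
92 Hz mod fs = 24 Hz.
24 Hz > fs/2 = 17 Hz, folds to fs − 24 Hz = 10 Hz.
22 Hz > fs/2 = 17 Hz, folds to fs − 22 Hz = 12 Hz.
72 Hz mod fs = 4 Hz.
4 Hz ≤ fs/2 = 17 Hz, appears at 4 Hz.
74 Hz mod fs = 6 Hz.
6 Hz ≤ fs/2 = 17 Hz, appears at 6 Hz.
58 Hz and 92 Hz both map to 10 Hz.

10 Hz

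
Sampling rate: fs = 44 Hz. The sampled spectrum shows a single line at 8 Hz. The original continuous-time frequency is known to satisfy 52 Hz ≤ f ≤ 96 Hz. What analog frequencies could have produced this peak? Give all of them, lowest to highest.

Frequencies that alias to 8 Hz are k·fs ± 8 Hz for integer k ≥ 0.
k=0: 8 Hz.
k=1: 36 Hz, 52 Hz.
k=2: 80 Hz, 96 Hz.
k=3: 124 Hz, 140 Hz.
Within [52 Hz, 96 Hz]: 52 Hz, 80 Hz, 96 Hz.

52 Hz, 80 Hz, 96 Hz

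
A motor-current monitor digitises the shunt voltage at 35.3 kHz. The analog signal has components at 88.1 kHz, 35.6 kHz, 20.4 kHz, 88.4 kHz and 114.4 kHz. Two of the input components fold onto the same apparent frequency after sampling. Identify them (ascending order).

88.1 kHz, 88.4 kHz

fs/2 = 17.65 kHz.
88.1 kHz mod fs = 17.5 kHz.
17.5 kHz ≤ fs/2 = 17.65 kHz, appears at 17.5 kHz.
35.6 kHz mod fs = 0.3 kHz.
0.3 kHz ≤ fs/2 = 17.65 kHz, appears at 0.3 kHz.
20.4 kHz > fs/2 = 17.65 kHz, folds to fs − 20.4 kHz = 14.9 kHz.
88.4 kHz mod fs = 17.8 kHz.
17.8 kHz > fs/2 = 17.65 kHz, folds to fs − 17.8 kHz = 17.5 kHz.
114.4 kHz mod fs = 8.5 kHz.
8.5 kHz ≤ fs/2 = 17.65 kHz, appears at 8.5 kHz.
88.1 kHz and 88.4 kHz both map to 17.5 kHz.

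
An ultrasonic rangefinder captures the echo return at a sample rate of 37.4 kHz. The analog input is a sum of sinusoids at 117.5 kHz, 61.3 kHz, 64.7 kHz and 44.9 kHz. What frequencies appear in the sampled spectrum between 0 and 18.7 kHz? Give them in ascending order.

fs/2 = 18.7 kHz.
117.5 kHz mod fs = 5.3 kHz.
5.3 kHz ≤ fs/2 = 18.7 kHz, appears at 5.3 kHz.
61.3 kHz mod fs = 23.9 kHz.
23.9 kHz > fs/2 = 18.7 kHz, folds to fs − 23.9 kHz = 13.5 kHz.
64.7 kHz mod fs = 27.3 kHz.
27.3 kHz > fs/2 = 18.7 kHz, folds to fs − 27.3 kHz = 10.1 kHz.
44.9 kHz mod fs = 7.5 kHz.
7.5 kHz ≤ fs/2 = 18.7 kHz, appears at 7.5 kHz.
Distinct values: {5.3 kHz, 7.5 kHz, 10.1 kHz, 13.5 kHz}.

5.3 kHz, 7.5 kHz, 10.1 kHz, 13.5 kHz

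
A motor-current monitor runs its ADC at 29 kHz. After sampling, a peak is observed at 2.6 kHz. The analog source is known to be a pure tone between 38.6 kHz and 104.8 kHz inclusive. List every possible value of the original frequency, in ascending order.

55.4 kHz, 60.6 kHz, 84.4 kHz, 89.6 kHz

Frequencies that alias to 2.6 kHz are k·fs ± 2.6 kHz for integer k ≥ 0.
k=0: 2.6 kHz.
k=1: 26.4 kHz, 31.6 kHz.
k=2: 55.4 kHz, 60.6 kHz.
k=3: 84.4 kHz, 89.6 kHz.
k=4: 113.4 kHz, 118.6 kHz.
Within [38.6 kHz, 104.8 kHz]: 55.4 kHz, 60.6 kHz, 84.4 kHz, 89.6 kHz.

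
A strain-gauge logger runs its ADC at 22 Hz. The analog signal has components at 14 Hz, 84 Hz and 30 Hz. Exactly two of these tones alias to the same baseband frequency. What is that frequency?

8 Hz

fs/2 = 11 Hz.
14 Hz > fs/2 = 11 Hz, folds to fs − 14 Hz = 8 Hz.
84 Hz mod fs = 18 Hz.
18 Hz > fs/2 = 11 Hz, folds to fs − 18 Hz = 4 Hz.
30 Hz mod fs = 8 Hz.
8 Hz ≤ fs/2 = 11 Hz, appears at 8 Hz.
14 Hz and 30 Hz both map to 8 Hz.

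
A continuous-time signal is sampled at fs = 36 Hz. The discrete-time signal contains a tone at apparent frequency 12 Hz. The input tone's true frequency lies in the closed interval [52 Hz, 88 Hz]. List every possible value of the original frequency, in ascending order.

60 Hz, 84 Hz

Frequencies that alias to 12 Hz are k·fs ± 12 Hz for integer k ≥ 0.
k=0: 12 Hz.
k=1: 24 Hz, 48 Hz.
k=2: 60 Hz, 84 Hz.
k=3: 96 Hz, 120 Hz.
Within [52 Hz, 88 Hz]: 60 Hz, 84 Hz.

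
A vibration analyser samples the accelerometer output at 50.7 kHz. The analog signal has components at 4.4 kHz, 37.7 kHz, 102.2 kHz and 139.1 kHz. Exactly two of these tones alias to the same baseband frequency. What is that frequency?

fs/2 = 25.35 kHz.
4.4 kHz ≤ fs/2 = 25.35 kHz, passes unchanged.
37.7 kHz > fs/2 = 25.35 kHz, folds to fs − 37.7 kHz = 13 kHz.
102.2 kHz mod fs = 0.8 kHz.
0.8 kHz ≤ fs/2 = 25.35 kHz, appears at 0.8 kHz.
139.1 kHz mod fs = 37.7 kHz.
37.7 kHz > fs/2 = 25.35 kHz, folds to fs − 37.7 kHz = 13 kHz.
37.7 kHz and 139.1 kHz both map to 13 kHz.

13 kHz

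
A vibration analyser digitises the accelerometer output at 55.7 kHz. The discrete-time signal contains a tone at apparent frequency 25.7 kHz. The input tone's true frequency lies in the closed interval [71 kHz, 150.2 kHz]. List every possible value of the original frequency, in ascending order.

81.4 kHz, 85.7 kHz, 137.1 kHz, 141.4 kHz

Frequencies that alias to 25.7 kHz are k·fs ± 25.7 kHz for integer k ≥ 0.
k=0: 25.7 kHz.
k=1: 30 kHz, 81.4 kHz.
k=2: 85.7 kHz, 137.1 kHz.
k=3: 141.4 kHz, 192.8 kHz.
k=4: 197.1 kHz, 248.5 kHz.
Within [71 kHz, 150.2 kHz]: 81.4 kHz, 85.7 kHz, 137.1 kHz, 141.4 kHz.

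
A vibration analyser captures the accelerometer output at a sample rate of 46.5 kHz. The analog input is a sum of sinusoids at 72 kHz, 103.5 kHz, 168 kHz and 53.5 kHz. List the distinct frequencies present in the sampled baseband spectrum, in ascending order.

fs/2 = 23.25 kHz.
72 kHz mod fs = 25.5 kHz.
25.5 kHz > fs/2 = 23.25 kHz, folds to fs − 25.5 kHz = 21 kHz.
103.5 kHz mod fs = 10.5 kHz.
10.5 kHz ≤ fs/2 = 23.25 kHz, appears at 10.5 kHz.
168 kHz mod fs = 28.5 kHz.
28.5 kHz > fs/2 = 23.25 kHz, folds to fs − 28.5 kHz = 18 kHz.
53.5 kHz mod fs = 7 kHz.
7 kHz ≤ fs/2 = 23.25 kHz, appears at 7 kHz.
Distinct values: {7 kHz, 10.5 kHz, 18 kHz, 21 kHz}.

7 kHz, 10.5 kHz, 18 kHz, 21 kHz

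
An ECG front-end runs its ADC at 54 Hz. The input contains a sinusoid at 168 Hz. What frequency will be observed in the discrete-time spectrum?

168 Hz mod fs = 6 Hz.
6 Hz ≤ fs/2 = 27 Hz, appears at 6 Hz.

6 Hz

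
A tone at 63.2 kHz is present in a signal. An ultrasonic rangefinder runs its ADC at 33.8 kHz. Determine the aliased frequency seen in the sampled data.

4.4 kHz

63.2 kHz mod fs = 29.4 kHz.
29.4 kHz > fs/2 = 16.9 kHz, folds to fs − 29.4 kHz = 4.4 kHz.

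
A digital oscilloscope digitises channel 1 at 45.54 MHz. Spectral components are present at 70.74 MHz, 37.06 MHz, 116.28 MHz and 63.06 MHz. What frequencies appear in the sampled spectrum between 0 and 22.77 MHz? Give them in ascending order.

fs/2 = 22.77 MHz.
70.74 MHz mod fs = 25.2 MHz.
25.2 MHz > fs/2 = 22.77 MHz, folds to fs − 25.2 MHz = 20.34 MHz.
37.06 MHz > fs/2 = 22.77 MHz, folds to fs − 37.06 MHz = 8.48 MHz.
116.28 MHz mod fs = 25.2 MHz.
25.2 MHz > fs/2 = 22.77 MHz, folds to fs − 25.2 MHz = 20.34 MHz.
63.06 MHz mod fs = 17.52 MHz.
17.52 MHz ≤ fs/2 = 22.77 MHz, appears at 17.52 MHz.
Distinct values: {8.48 MHz, 17.52 MHz, 20.34 MHz}.

8.48 MHz, 17.52 MHz, 20.34 MHz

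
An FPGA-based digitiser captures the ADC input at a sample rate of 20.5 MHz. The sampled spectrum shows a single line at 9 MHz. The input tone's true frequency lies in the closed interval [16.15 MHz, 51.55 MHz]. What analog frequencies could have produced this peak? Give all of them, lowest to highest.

29.5 MHz, 32 MHz, 50 MHz

Frequencies that alias to 9 MHz are k·fs ± 9 MHz for integer k ≥ 0.
k=0: 9 MHz.
k=1: 11.5 MHz, 29.5 MHz.
k=2: 32 MHz, 50 MHz.
k=3: 52.5 MHz, 70.5 MHz.
Within [16.15 MHz, 51.55 MHz]: 29.5 MHz, 32 MHz, 50 MHz.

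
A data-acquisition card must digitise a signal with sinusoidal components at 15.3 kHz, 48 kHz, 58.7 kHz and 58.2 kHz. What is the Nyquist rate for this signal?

117.4 kHz

Highest-frequency component: 58.7 kHz.
Nyquist rate = 2 × 58.7 kHz = 117.4 kHz.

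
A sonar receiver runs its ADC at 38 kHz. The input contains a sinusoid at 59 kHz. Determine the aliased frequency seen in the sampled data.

17 kHz

59 kHz mod fs = 21 kHz.
21 kHz > fs/2 = 19 kHz, folds to fs − 21 kHz = 17 kHz.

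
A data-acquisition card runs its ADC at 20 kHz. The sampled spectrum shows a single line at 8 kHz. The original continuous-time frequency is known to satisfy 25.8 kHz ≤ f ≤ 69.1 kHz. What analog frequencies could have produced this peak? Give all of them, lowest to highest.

Frequencies that alias to 8 kHz are k·fs ± 8 kHz for integer k ≥ 0.
k=0: 8 kHz.
k=1: 12 kHz, 28 kHz.
k=2: 32 kHz, 48 kHz.
k=3: 52 kHz, 68 kHz.
k=4: 72 kHz, 88 kHz.
Within [25.8 kHz, 69.1 kHz]: 28 kHz, 32 kHz, 48 kHz, 52 kHz, 68 kHz.

28 kHz, 32 kHz, 48 kHz, 52 kHz, 68 kHz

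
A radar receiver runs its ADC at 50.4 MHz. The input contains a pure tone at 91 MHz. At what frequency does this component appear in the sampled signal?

91 MHz mod fs = 40.6 MHz.
40.6 MHz > fs/2 = 25.2 MHz, folds to fs − 40.6 MHz = 9.8 MHz.

9.8 MHz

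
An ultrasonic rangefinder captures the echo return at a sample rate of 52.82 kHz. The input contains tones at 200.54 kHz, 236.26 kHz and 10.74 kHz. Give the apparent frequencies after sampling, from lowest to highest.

fs/2 = 26.41 kHz.
200.54 kHz mod fs = 42.08 kHz.
42.08 kHz > fs/2 = 26.41 kHz, folds to fs − 42.08 kHz = 10.74 kHz.
236.26 kHz mod fs = 24.98 kHz.
24.98 kHz ≤ fs/2 = 26.41 kHz, appears at 24.98 kHz.
10.74 kHz ≤ fs/2 = 26.41 kHz, passes unchanged.
Distinct values: {10.74 kHz, 24.98 kHz}.

10.74 kHz, 24.98 kHz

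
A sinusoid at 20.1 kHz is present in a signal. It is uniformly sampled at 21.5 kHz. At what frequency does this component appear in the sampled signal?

1.4 kHz

20.1 kHz > fs/2 = 10.75 kHz, folds to fs − 20.1 kHz = 1.4 kHz.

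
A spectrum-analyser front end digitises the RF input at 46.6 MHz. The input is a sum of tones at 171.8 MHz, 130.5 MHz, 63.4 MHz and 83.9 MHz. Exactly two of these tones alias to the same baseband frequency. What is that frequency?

fs/2 = 23.3 MHz.
171.8 MHz mod fs = 32 MHz.
32 MHz > fs/2 = 23.3 MHz, folds to fs − 32 MHz = 14.6 MHz.
130.5 MHz mod fs = 37.3 MHz.
37.3 MHz > fs/2 = 23.3 MHz, folds to fs − 37.3 MHz = 9.3 MHz.
63.4 MHz mod fs = 16.8 MHz.
16.8 MHz ≤ fs/2 = 23.3 MHz, appears at 16.8 MHz.
83.9 MHz mod fs = 37.3 MHz.
37.3 MHz > fs/2 = 23.3 MHz, folds to fs − 37.3 MHz = 9.3 MHz.
83.9 MHz and 130.5 MHz both map to 9.3 MHz.

9.3 MHz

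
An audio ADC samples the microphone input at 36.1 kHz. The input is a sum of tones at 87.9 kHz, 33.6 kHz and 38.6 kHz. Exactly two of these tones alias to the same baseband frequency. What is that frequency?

fs/2 = 18.05 kHz.
87.9 kHz mod fs = 15.7 kHz.
15.7 kHz ≤ fs/2 = 18.05 kHz, appears at 15.7 kHz.
33.6 kHz > fs/2 = 18.05 kHz, folds to fs − 33.6 kHz = 2.5 kHz.
38.6 kHz mod fs = 2.5 kHz.
2.5 kHz ≤ fs/2 = 18.05 kHz, appears at 2.5 kHz.
33.6 kHz and 38.6 kHz both map to 2.5 kHz.

2.5 kHz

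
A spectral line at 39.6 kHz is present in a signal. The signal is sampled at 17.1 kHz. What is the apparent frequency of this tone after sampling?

5.4 kHz

39.6 kHz mod fs = 5.4 kHz.
5.4 kHz ≤ fs/2 = 8.55 kHz, appears at 5.4 kHz.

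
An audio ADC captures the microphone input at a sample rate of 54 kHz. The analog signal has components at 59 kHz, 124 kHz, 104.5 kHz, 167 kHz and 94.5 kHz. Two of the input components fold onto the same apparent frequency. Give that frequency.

5 kHz

fs/2 = 27 kHz.
59 kHz mod fs = 5 kHz.
5 kHz ≤ fs/2 = 27 kHz, appears at 5 kHz.
124 kHz mod fs = 16 kHz.
16 kHz ≤ fs/2 = 27 kHz, appears at 16 kHz.
104.5 kHz mod fs = 50.5 kHz.
50.5 kHz > fs/2 = 27 kHz, folds to fs − 50.5 kHz = 3.5 kHz.
167 kHz mod fs = 5 kHz.
5 kHz ≤ fs/2 = 27 kHz, appears at 5 kHz.
94.5 kHz mod fs = 40.5 kHz.
40.5 kHz > fs/2 = 27 kHz, folds to fs − 40.5 kHz = 13.5 kHz.
59 kHz and 167 kHz both map to 5 kHz.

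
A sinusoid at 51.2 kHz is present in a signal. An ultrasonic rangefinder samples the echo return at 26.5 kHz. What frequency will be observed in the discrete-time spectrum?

51.2 kHz mod fs = 24.7 kHz.
24.7 kHz > fs/2 = 13.25 kHz, folds to fs − 24.7 kHz = 1.8 kHz.

1.8 kHz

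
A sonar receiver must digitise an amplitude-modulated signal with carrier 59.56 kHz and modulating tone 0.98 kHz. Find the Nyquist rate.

121.08 kHz

AM sidebands sit at fc ± fm = 58.58 kHz and 60.54 kHz.
Highest-frequency component: 60.54 kHz.
Nyquist rate = 2 × 60.54 kHz = 121.08 kHz.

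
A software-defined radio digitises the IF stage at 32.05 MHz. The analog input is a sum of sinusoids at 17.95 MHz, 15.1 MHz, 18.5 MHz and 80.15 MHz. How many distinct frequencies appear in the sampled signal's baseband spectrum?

4

fs/2 = 16.025 MHz.
17.95 MHz > fs/2 = 16.025 MHz, folds to fs − 17.95 MHz = 14.1 MHz.
15.1 MHz ≤ fs/2 = 16.025 MHz, passes unchanged.
18.5 MHz > fs/2 = 16.025 MHz, folds to fs − 18.5 MHz = 13.55 MHz.
80.15 MHz mod fs = 16.05 MHz.
16.05 MHz > fs/2 = 16.025 MHz, folds to fs − 16.05 MHz = 16 MHz.
Distinct values: {13.55 MHz, 14.1 MHz, 15.1 MHz, 16 MHz} → 4.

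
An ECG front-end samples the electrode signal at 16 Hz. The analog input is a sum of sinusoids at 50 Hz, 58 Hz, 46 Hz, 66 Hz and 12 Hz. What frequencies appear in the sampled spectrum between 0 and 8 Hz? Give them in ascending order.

fs/2 = 8 Hz.
50 Hz mod fs = 2 Hz.
2 Hz ≤ fs/2 = 8 Hz, appears at 2 Hz.
58 Hz mod fs = 10 Hz.
10 Hz > fs/2 = 8 Hz, folds to fs − 10 Hz = 6 Hz.
46 Hz mod fs = 14 Hz.
14 Hz > fs/2 = 8 Hz, folds to fs − 14 Hz = 2 Hz.
66 Hz mod fs = 2 Hz.
2 Hz ≤ fs/2 = 8 Hz, appears at 2 Hz.
12 Hz > fs/2 = 8 Hz, folds to fs − 12 Hz = 4 Hz.
Distinct values: {2 Hz, 4 Hz, 6 Hz}.

2 Hz, 4 Hz, 6 Hz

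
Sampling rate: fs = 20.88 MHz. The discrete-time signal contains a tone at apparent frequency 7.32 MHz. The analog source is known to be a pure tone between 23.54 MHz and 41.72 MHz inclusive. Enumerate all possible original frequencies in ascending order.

28.2 MHz, 34.44 MHz

Frequencies that alias to 7.32 MHz are k·fs ± 7.32 MHz for integer k ≥ 0.
k=0: 7.32 MHz.
k=1: 13.56 MHz, 28.2 MHz.
k=2: 34.44 MHz, 49.08 MHz.
k=3: 55.32 MHz, 69.96 MHz.
Within [23.54 MHz, 41.72 MHz]: 28.2 MHz, 34.44 MHz.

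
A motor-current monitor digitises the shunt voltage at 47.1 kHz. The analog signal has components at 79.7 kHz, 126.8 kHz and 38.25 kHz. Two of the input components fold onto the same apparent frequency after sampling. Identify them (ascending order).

fs/2 = 23.55 kHz.
79.7 kHz mod fs = 32.6 kHz.
32.6 kHz > fs/2 = 23.55 kHz, folds to fs − 32.6 kHz = 14.5 kHz.
126.8 kHz mod fs = 32.6 kHz.
32.6 kHz > fs/2 = 23.55 kHz, folds to fs − 32.6 kHz = 14.5 kHz.
38.25 kHz > fs/2 = 23.55 kHz, folds to fs − 38.25 kHz = 8.85 kHz.
79.7 kHz and 126.8 kHz both map to 14.5 kHz.

79.7 kHz, 126.8 kHz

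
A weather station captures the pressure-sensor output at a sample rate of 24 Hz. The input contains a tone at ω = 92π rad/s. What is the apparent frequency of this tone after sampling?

ω = 92π rad/s → f = ω/(2π) = 46 Hz.
46 Hz mod fs = 22 Hz.
22 Hz > fs/2 = 12 Hz, folds to fs − 22 Hz = 2 Hz.

2 Hz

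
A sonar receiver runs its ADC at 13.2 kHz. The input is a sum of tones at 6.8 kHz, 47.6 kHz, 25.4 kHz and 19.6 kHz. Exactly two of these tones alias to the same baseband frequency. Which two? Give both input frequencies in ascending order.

6.8 kHz, 19.6 kHz

fs/2 = 6.6 kHz.
6.8 kHz > fs/2 = 6.6 kHz, folds to fs − 6.8 kHz = 6.4 kHz.
47.6 kHz mod fs = 8 kHz.
8 kHz > fs/2 = 6.6 kHz, folds to fs − 8 kHz = 5.2 kHz.
25.4 kHz mod fs = 12.2 kHz.
12.2 kHz > fs/2 = 6.6 kHz, folds to fs − 12.2 kHz = 1 kHz.
19.6 kHz mod fs = 6.4 kHz.
6.4 kHz ≤ fs/2 = 6.6 kHz, appears at 6.4 kHz.
6.8 kHz and 19.6 kHz both map to 6.4 kHz.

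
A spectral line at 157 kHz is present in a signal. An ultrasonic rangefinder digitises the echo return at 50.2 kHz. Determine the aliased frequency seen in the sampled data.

6.4 kHz

157 kHz mod fs = 6.4 kHz.
6.4 kHz ≤ fs/2 = 25.1 kHz, appears at 6.4 kHz.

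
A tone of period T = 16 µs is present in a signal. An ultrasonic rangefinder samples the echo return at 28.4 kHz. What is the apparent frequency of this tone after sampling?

T = 16 µs → f = 1/T = 62.5 kHz.
62.5 kHz mod fs = 5.7 kHz.
5.7 kHz ≤ fs/2 = 14.2 kHz, appears at 5.7 kHz.

5.7 kHz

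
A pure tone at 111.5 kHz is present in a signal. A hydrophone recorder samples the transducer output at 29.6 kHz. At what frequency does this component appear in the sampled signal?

6.9 kHz

111.5 kHz mod fs = 22.7 kHz.
22.7 kHz > fs/2 = 14.8 kHz, folds to fs − 22.7 kHz = 6.9 kHz.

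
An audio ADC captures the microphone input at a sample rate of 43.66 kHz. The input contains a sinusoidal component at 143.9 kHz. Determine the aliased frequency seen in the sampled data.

12.92 kHz

143.9 kHz mod fs = 12.92 kHz.
12.92 kHz ≤ fs/2 = 21.83 kHz, appears at 12.92 kHz.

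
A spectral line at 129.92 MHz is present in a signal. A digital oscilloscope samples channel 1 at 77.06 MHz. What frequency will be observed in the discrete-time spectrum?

24.2 MHz

129.92 MHz mod fs = 52.86 MHz.
52.86 MHz > fs/2 = 38.53 MHz, folds to fs − 52.86 MHz = 24.2 MHz.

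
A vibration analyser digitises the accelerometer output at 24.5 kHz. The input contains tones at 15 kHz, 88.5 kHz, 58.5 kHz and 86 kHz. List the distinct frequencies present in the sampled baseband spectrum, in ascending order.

fs/2 = 12.25 kHz.
15 kHz > fs/2 = 12.25 kHz, folds to fs − 15 kHz = 9.5 kHz.
88.5 kHz mod fs = 15 kHz.
15 kHz > fs/2 = 12.25 kHz, folds to fs − 15 kHz = 9.5 kHz.
58.5 kHz mod fs = 9.5 kHz.
9.5 kHz ≤ fs/2 = 12.25 kHz, appears at 9.5 kHz.
86 kHz mod fs = 12.5 kHz.
12.5 kHz > fs/2 = 12.25 kHz, folds to fs − 12.5 kHz = 12 kHz.
Distinct values: {9.5 kHz, 12 kHz}.

9.5 kHz, 12 kHz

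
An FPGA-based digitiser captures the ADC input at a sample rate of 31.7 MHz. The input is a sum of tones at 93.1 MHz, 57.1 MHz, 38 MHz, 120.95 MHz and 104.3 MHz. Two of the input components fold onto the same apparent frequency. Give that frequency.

fs/2 = 15.85 MHz.
93.1 MHz mod fs = 29.7 MHz.
29.7 MHz > fs/2 = 15.85 MHz, folds to fs − 29.7 MHz = 2 MHz.
57.1 MHz mod fs = 25.4 MHz.
25.4 MHz > fs/2 = 15.85 MHz, folds to fs − 25.4 MHz = 6.3 MHz.
38 MHz mod fs = 6.3 MHz.
6.3 MHz ≤ fs/2 = 15.85 MHz, appears at 6.3 MHz.
120.95 MHz mod fs = 25.85 MHz.
25.85 MHz > fs/2 = 15.85 MHz, folds to fs − 25.85 MHz = 5.85 MHz.
104.3 MHz mod fs = 9.2 MHz.
9.2 MHz ≤ fs/2 = 15.85 MHz, appears at 9.2 MHz.
38 MHz and 57.1 MHz both map to 6.3 MHz.

6.3 MHz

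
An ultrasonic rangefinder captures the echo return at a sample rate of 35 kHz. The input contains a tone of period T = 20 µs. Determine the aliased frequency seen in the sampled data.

T = 20 µs → f = 1/T = 50 kHz.
50 kHz mod fs = 15 kHz.
15 kHz ≤ fs/2 = 17.5 kHz, appears at 15 kHz.

15 kHz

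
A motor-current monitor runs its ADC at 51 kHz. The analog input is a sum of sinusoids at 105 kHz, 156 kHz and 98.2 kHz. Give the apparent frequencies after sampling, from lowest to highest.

3 kHz, 3.8 kHz

fs/2 = 25.5 kHz.
105 kHz mod fs = 3 kHz.
3 kHz ≤ fs/2 = 25.5 kHz, appears at 3 kHz.
156 kHz mod fs = 3 kHz.
3 kHz ≤ fs/2 = 25.5 kHz, appears at 3 kHz.
98.2 kHz mod fs = 47.2 kHz.
47.2 kHz > fs/2 = 25.5 kHz, folds to fs − 47.2 kHz = 3.8 kHz.
Distinct values: {3 kHz, 3.8 kHz}.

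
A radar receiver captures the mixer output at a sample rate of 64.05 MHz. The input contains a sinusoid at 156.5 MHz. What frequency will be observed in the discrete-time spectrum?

156.5 MHz mod fs = 28.4 MHz.
28.4 MHz ≤ fs/2 = 32.025 MHz, appears at 28.4 MHz.

28.4 MHz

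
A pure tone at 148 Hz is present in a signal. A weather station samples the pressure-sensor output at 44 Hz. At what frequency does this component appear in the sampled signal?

148 Hz mod fs = 16 Hz.
16 Hz ≤ fs/2 = 22 Hz, appears at 16 Hz.

16 Hz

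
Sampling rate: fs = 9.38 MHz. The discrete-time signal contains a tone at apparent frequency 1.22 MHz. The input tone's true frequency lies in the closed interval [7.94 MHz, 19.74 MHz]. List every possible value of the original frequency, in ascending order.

Frequencies that alias to 1.22 MHz are k·fs ± 1.22 MHz for integer k ≥ 0.
k=0: 1.22 MHz.
k=1: 8.16 MHz, 10.6 MHz.
k=2: 17.54 MHz, 19.98 MHz.
k=3: 26.92 MHz, 29.36 MHz.
Within [7.94 MHz, 19.74 MHz]: 8.16 MHz, 10.6 MHz, 17.54 MHz.

8.16 MHz, 10.6 MHz, 17.54 MHz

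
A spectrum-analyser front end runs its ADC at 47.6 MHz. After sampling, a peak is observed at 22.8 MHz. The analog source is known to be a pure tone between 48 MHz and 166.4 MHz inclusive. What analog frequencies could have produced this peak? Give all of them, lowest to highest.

Frequencies that alias to 22.8 MHz are k·fs ± 22.8 MHz for integer k ≥ 0.
k=0: 22.8 MHz.
k=1: 24.8 MHz, 70.4 MHz.
k=2: 72.4 MHz, 118 MHz.
k=3: 120 MHz, 165.6 MHz.
k=4: 167.6 MHz, 213.2 MHz.
Within [48 MHz, 166.4 MHz]: 70.4 MHz, 72.4 MHz, 118 MHz, 120 MHz, 165.6 MHz.

70.4 MHz, 72.4 MHz, 118 MHz, 120 MHz, 165.6 MHz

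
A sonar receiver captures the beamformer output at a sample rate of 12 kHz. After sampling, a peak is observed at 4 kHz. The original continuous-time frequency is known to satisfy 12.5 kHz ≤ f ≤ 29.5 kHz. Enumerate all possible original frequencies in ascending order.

Frequencies that alias to 4 kHz are k·fs ± 4 kHz for integer k ≥ 0.
k=0: 4 kHz.
k=1: 8 kHz, 16 kHz.
k=2: 20 kHz, 28 kHz.
k=3: 32 kHz, 40 kHz.
Within [12.5 kHz, 29.5 kHz]: 16 kHz, 20 kHz, 28 kHz.

16 kHz, 20 kHz, 28 kHz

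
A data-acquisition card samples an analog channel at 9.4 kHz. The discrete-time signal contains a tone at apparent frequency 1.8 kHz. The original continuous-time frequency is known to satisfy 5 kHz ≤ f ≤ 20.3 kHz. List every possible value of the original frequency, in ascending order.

Frequencies that alias to 1.8 kHz are k·fs ± 1.8 kHz for integer k ≥ 0.
k=0: 1.8 kHz.
k=1: 7.6 kHz, 11.2 kHz.
k=2: 17 kHz, 20.6 kHz.
k=3: 26.4 kHz, 30 kHz.
Within [5 kHz, 20.3 kHz]: 7.6 kHz, 11.2 kHz, 17 kHz.

7.6 kHz, 11.2 kHz, 17 kHz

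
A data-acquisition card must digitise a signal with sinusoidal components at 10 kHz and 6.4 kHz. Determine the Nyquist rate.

20 kHz

Highest-frequency component: 10 kHz.
Nyquist rate = 2 × 10 kHz = 20 kHz.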